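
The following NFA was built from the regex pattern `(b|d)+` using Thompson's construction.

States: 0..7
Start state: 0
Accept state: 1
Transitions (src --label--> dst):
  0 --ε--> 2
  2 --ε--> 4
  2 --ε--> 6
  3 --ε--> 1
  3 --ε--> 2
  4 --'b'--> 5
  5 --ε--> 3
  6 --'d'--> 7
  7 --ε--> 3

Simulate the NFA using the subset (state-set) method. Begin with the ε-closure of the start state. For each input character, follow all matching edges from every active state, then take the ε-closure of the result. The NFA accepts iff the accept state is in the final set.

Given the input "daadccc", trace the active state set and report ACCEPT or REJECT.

S₀ = ε-closure({0}) = {0,2,4,6}
'd' @ 1: {1,2,3,4,6,7}  [accepting]
'a' @ 2: {}  — dead — no transitions
rest 'adccc' ignored (set empty)
after full input: {}  (accept=1 not in)

Answer: REJECT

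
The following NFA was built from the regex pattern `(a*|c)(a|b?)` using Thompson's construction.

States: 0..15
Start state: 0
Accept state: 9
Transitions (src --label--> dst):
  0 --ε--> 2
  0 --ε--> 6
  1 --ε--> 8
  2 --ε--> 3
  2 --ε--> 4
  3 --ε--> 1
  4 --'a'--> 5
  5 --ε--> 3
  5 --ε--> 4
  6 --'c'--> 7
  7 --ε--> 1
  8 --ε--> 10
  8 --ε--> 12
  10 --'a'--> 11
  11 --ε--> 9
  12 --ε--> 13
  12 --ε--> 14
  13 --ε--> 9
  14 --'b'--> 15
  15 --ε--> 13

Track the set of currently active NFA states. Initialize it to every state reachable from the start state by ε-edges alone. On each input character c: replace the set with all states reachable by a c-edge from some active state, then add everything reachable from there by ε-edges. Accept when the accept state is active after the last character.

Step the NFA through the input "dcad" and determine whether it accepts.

initial (ε-close {0}): {0,1,2,3,4,6,8,9,10,12,13,14}
'd' @ 1: {}  — no active states
rest 'cad' ignored (set empty)
end set {} — state 9 not in

Answer: REJECT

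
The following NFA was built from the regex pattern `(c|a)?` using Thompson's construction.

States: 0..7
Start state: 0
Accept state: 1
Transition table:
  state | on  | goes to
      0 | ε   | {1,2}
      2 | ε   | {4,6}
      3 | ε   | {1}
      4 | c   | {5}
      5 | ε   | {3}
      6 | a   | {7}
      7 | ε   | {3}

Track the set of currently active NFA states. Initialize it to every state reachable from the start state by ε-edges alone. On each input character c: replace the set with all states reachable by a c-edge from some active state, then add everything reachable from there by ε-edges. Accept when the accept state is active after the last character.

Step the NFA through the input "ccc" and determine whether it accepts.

initial (ε-close {0}): {0,1,2,4,6}
'c' @ 1: {1,3,5}  ✓accept
'c' @ 2: {}  — dead — no transitions
rest 'c' ignored (set empty)
after full input: {}  (accept=1 not in)

Answer: REJECT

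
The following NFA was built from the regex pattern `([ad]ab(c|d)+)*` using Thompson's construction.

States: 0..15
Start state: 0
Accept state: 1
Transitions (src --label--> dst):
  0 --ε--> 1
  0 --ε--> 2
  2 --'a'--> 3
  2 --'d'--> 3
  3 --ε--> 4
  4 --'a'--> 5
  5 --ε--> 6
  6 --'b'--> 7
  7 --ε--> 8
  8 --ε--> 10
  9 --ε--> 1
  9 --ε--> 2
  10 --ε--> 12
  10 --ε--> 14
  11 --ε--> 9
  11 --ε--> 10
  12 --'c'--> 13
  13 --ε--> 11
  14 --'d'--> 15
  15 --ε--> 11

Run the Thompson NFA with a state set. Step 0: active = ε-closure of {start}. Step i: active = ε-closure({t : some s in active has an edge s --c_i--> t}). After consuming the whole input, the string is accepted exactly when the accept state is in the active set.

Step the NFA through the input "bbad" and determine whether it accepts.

Answer: REJECT

Trace:
initial (ε-close {0}): {0,1,2}
'b' @ 1: {}  — dead — no transitions
rest 'bad' ignored (set empty)
final: {}; accept 1 not in set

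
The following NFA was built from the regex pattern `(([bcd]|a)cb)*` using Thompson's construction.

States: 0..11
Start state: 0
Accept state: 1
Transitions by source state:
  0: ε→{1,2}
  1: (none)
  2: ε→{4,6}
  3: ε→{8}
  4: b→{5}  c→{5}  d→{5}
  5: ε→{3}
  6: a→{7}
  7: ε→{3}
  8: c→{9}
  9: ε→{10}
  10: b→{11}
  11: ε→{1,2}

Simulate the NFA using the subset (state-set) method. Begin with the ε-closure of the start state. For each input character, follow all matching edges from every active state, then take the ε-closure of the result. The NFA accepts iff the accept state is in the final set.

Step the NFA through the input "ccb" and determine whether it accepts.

start: ε-closure({0}) = {0,1,2,4,6}
'c' @ 1: {3,5,8}
'c' @ 2: {9,10}
'b' @ 3: {1,2,4,6,11}  [accepting]
end set {1,2,4,6,11} — state 1 in

Answer: ACCEPT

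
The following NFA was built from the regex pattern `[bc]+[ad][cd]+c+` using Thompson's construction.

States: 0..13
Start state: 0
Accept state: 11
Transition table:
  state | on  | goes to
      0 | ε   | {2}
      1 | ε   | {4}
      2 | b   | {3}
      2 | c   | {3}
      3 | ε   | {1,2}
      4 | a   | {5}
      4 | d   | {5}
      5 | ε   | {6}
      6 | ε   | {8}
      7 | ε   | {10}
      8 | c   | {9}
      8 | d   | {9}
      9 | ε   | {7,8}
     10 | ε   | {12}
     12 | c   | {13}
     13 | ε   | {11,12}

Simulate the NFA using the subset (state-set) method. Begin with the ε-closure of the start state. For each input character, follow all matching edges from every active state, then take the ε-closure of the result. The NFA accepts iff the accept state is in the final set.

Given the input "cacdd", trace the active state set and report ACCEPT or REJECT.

initial (ε-close {0}): {0,2}
'c' @ 1: {1,2,3,4}
'a' @ 2: {5,6,8}
'c' @ 3: {7,8,9,10,12}
'd' @ 4: {7,8,9,10,12}
'd' @ 5: {7,8,9,10,12}
after full input: {7,8,9,10,12}  (accept=11 not in)

Answer: REJECT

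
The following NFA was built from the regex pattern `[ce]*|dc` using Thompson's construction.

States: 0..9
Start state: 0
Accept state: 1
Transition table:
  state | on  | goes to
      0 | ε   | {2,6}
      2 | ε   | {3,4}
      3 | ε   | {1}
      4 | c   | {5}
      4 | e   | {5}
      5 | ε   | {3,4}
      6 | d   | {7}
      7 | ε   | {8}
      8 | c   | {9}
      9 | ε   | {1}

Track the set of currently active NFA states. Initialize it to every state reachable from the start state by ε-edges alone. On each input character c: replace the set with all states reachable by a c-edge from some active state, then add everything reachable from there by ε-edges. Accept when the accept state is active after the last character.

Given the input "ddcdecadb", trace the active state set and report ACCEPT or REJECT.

S₀ = ε-closure({0}) = {0,1,2,3,4,6}
'd' @ 1: {7,8}
'd' @ 2: {}  — dead — no transitions
rest 'cdecadb' ignored (set empty)
final: {}; accept 1 not in set

Answer: REJECT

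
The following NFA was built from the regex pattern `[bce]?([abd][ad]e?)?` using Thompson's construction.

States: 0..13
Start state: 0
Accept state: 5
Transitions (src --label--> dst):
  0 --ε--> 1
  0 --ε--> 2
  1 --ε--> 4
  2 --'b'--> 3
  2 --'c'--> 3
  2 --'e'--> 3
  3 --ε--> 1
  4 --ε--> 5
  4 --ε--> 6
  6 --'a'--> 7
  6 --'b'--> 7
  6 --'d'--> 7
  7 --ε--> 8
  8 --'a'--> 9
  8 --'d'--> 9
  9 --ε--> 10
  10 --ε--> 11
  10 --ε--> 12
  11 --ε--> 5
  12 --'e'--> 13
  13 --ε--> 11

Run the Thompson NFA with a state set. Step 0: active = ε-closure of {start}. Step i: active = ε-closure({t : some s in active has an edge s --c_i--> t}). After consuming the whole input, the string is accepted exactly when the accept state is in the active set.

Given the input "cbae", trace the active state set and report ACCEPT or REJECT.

Answer: ACCEPT

Steps:
start: ε-closure({0}) = {0,1,2,4,5,6}
'c' @ 1: {1,3,4,5,6}  ✓accept
'b' @ 2: {7,8}
'a' @ 3: {5,9,10,11,12}  ✓accept
'e' @ 4: {5,11,13}  ✓accept
final: {5,11,13}; accept 5 in set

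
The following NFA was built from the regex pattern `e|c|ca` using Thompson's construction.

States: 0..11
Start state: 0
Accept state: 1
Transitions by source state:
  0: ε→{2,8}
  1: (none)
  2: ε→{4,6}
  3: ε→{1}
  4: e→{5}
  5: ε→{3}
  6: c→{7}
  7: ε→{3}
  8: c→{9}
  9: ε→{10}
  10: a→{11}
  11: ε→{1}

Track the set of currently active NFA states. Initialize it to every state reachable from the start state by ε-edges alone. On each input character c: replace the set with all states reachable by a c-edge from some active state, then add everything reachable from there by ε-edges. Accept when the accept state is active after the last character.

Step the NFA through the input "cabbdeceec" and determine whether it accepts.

initial (ε-close {0}): {0,2,4,6,8}
'c' @ 1: {1,3,7,9,10}  (accept∈set)
'a' @ 2: {1,11}  (accept∈set)
'b' @ 3: {}  — no active states
rest 'bdeceec' ignored (set empty)
final: {}; accept 1 not in set

Answer: REJECT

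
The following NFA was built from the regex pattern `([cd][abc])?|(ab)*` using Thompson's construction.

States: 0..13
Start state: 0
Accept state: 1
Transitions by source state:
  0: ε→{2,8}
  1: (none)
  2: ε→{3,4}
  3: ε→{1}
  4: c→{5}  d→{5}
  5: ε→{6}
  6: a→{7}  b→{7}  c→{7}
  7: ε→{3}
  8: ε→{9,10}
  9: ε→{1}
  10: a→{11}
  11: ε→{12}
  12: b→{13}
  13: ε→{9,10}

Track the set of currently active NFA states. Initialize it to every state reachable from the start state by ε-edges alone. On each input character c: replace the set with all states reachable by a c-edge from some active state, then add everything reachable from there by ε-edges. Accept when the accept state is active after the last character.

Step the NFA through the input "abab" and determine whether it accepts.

Answer: ACCEPT

Derivation:
initial (ε-close {0}): {0,1,2,3,4,8,9,10}
'a' @ 1: {11,12}
'b' @ 2: {1,9,10,13}  (accept∈set)
'a' @ 3: {11,12}
'b' @ 4: {1,9,10,13}  (accept∈set)
after full input: {1,9,10,13}  (accept=1 in)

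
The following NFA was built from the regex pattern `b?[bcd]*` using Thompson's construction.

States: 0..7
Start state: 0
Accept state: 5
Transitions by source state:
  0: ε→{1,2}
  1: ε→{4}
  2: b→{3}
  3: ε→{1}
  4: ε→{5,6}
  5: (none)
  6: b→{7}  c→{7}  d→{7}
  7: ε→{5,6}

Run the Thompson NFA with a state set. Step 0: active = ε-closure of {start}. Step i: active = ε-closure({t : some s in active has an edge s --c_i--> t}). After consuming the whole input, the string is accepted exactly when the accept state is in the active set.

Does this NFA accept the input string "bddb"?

S₀ = ε-closure({0}) = {0,1,2,4,5,6}
'b' @ 1: {1,3,4,5,6,7}  (accept∈set)
'd' @ 2: {5,6,7}  (accept∈set)
'd' @ 3: {5,6,7}  (accept∈set)
'b' @ 4: {5,6,7}  (accept∈set)
after full input: {5,6,7}  (accept=5 in)

Answer: ACCEPT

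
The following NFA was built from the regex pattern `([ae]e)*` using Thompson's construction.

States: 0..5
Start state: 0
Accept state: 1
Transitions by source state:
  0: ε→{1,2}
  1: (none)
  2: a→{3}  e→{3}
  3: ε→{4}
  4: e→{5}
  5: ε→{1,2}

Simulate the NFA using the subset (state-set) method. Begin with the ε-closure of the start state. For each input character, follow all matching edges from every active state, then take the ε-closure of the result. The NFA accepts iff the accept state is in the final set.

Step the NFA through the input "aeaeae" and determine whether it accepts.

Answer: ACCEPT

Derivation:
S₀ = ε-closure({0}) = {0,1,2}
'a' @ 1: {3,4}
'e' @ 2: {1,2,5}  [accepting]
'a' @ 3: {3,4}
'e' @ 4: {1,2,5}  [accepting]
'a' @ 5: {3,4}
'e' @ 6: {1,2,5}  [accepting]
end set {1,2,5} — state 1 in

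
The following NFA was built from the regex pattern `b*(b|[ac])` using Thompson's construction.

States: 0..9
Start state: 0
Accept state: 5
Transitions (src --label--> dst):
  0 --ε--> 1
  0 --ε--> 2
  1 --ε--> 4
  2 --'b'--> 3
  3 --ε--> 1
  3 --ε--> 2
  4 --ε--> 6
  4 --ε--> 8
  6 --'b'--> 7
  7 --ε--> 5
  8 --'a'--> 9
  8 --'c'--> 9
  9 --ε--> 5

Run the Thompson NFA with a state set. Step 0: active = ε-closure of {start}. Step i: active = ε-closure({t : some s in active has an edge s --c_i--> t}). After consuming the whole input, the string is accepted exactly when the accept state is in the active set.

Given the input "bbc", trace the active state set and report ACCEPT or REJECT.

Answer: ACCEPT

Trace:
initial (ε-close {0}): {0,1,2,4,6,8}
'b' @ 1: {1,2,3,4,5,6,7,8}  ✓accept
'b' @ 2: {1,2,3,4,5,6,7,8}  ✓accept
'c' @ 3: {5,9}  ✓accept
after full input: {5,9}  (accept=5 in)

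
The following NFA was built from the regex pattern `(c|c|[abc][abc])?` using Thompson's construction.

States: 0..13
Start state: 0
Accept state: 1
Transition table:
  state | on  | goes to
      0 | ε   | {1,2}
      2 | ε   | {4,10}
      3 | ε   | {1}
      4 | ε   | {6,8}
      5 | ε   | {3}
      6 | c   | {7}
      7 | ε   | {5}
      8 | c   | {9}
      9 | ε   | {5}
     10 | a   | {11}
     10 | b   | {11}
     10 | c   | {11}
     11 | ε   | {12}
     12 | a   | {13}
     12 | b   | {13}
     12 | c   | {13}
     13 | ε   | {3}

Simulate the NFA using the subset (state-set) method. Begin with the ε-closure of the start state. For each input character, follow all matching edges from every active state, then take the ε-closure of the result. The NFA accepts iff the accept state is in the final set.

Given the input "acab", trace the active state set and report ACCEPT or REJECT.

Answer: REJECT

Steps:
initial (ε-close {0}): {0,1,2,4,6,8,10}
'a' @ 1: {11,12}
'c' @ 2: {1,3,13}  [accepting]
'a' @ 3: {}  — dead — no transitions
rest 'b' ignored (set empty)
after full input: {}  (accept=1 not in)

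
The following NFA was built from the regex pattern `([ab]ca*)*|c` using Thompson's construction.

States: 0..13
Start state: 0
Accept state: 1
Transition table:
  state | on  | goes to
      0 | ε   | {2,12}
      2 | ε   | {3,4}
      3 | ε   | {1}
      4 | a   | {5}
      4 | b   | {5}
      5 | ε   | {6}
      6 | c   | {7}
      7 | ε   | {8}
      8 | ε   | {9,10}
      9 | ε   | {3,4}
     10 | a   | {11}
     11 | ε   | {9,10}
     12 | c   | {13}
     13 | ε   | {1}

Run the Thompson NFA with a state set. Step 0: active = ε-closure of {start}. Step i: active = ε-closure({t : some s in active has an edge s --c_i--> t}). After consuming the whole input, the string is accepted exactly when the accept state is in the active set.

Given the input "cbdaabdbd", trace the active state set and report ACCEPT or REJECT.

Answer: REJECT

Derivation:
initial (ε-close {0}): {0,1,2,3,4,12}
'c' @ 1: {1,13}  [accepting]
'b' @ 2: {}  — state set empty
rest 'daabdbd' ignored (set empty)
after full input: {}  (accept=1 not in)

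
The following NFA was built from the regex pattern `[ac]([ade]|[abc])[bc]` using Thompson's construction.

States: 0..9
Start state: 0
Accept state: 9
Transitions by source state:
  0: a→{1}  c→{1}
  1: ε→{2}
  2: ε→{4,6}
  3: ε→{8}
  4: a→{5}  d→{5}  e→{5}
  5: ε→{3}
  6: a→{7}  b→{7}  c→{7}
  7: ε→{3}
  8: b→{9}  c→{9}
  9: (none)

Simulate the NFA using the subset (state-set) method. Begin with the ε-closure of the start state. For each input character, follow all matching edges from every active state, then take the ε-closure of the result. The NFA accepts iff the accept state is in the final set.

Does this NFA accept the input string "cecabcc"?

S₀ = ε-closure({0}) = {0}
'c' @ 1: {1,2,4,6}
'e' @ 2: {3,5,8}
'c' @ 3: {9}  [accepting]
'a' @ 4: {}  — dead — no transitions
rest 'bcc' ignored (set empty)
after full input: {}  (accept=9 not in)

Answer: REJECT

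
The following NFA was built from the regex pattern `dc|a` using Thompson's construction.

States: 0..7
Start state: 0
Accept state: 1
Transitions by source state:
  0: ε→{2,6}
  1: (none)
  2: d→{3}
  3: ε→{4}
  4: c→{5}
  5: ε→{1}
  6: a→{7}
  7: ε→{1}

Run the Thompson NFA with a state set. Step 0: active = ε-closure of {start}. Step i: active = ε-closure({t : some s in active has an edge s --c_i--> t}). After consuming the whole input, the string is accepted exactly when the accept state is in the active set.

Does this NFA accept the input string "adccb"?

Answer: REJECT

Steps:
start: ε-closure({0}) = {0,2,6}
'a' @ 1: {1,7}  [accepting]
'd' @ 2: {}  — dead — no transitions
rest 'ccb' ignored (set empty)
final: {}; accept 1 not in set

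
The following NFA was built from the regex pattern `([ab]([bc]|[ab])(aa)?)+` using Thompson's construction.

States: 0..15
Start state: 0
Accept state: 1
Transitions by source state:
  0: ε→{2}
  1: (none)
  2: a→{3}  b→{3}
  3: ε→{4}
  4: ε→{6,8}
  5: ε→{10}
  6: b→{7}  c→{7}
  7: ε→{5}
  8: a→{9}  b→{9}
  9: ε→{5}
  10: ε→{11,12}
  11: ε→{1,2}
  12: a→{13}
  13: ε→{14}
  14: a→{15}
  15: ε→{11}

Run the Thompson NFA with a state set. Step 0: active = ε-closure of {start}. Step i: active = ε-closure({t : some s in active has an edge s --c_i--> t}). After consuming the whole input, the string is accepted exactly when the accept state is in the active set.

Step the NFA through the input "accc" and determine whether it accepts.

initial (ε-close {0}): {0,2}
'a' @ 1: {3,4,6,8}
'c' @ 2: {1,2,5,7,10,11,12}  ✓accept
'c' @ 3: {}  — dead — no transitions
rest 'c' ignored (set empty)
after full input: {}  (accept=1 not in)

Answer: REJECT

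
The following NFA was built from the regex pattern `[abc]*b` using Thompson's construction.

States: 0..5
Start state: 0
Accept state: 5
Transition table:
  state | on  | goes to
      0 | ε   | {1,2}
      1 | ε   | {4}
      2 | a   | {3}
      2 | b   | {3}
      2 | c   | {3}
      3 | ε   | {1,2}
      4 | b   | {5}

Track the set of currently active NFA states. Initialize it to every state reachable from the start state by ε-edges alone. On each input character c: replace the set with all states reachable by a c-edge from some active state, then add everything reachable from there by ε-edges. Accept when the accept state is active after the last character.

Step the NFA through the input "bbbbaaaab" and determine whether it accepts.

Answer: ACCEPT

Trace:
initial (ε-close {0}): {0,1,2,4}
'b' @ 1: {1,2,3,4,5}  [accepting]
'b' @ 2: {1,2,3,4,5}  [accepting]
'b' @ 3: {1,2,3,4,5}  [accepting]
'b' @ 4: {1,2,3,4,5}  [accepting]
'a' @ 5: {1,2,3,4}
'a' @ 6: {1,2,3,4}
'a' @ 7: {1,2,3,4}
'a' @ 8: {1,2,3,4}
'b' @ 9: {1,2,3,4,5}  [accepting]
end set {1,2,3,4,5} — state 5 in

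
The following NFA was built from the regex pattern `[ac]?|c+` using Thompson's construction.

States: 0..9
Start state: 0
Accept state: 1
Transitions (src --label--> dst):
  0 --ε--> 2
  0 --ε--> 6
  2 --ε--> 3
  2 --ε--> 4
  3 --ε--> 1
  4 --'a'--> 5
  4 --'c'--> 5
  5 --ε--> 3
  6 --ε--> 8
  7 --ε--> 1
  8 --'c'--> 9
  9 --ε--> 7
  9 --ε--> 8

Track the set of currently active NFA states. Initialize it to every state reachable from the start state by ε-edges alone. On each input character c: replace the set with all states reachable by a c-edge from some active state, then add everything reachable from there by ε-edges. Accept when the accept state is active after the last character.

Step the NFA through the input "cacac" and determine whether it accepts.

Answer: REJECT

Steps:
S₀ = ε-closure({0}) = {0,1,2,3,4,6,8}
'c' @ 1: {1,3,5,7,8,9}  [accepting]
'a' @ 2: {}  — no active states
rest 'cac' ignored (set empty)
end set {} — state 1 not in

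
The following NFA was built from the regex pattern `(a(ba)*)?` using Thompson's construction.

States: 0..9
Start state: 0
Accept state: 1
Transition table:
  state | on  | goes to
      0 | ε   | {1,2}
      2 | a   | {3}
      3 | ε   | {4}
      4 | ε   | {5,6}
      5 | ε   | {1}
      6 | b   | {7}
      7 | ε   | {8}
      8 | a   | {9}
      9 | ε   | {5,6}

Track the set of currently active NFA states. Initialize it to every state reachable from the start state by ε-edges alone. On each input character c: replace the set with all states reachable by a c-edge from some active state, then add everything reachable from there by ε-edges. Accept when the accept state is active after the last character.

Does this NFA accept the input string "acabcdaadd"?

initial (ε-close {0}): {0,1,2}
'a' @ 1: {1,3,4,5,6}  [accepting]
'c' @ 2: {}  — no active states
rest 'abcdaadd' ignored (set empty)
after full input: {}  (accept=1 not in)

Answer: REJECT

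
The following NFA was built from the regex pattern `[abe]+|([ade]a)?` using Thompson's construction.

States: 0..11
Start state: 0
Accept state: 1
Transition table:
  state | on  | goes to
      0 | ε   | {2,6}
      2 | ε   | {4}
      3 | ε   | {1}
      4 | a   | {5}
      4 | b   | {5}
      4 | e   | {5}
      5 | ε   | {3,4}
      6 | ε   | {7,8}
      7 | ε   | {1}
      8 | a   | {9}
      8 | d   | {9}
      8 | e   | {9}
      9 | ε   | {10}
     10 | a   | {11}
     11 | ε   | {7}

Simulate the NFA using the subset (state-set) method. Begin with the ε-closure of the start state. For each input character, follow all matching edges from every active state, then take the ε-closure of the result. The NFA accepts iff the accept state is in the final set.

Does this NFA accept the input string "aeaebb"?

Answer: ACCEPT

Steps:
S₀ = ε-closure({0}) = {0,1,2,4,6,7,8}
'a' @ 1: {1,3,4,5,9,10}  [accepting]
'e' @ 2: {1,3,4,5}  [accepting]
'a' @ 3: {1,3,4,5}  [accepting]
'e' @ 4: {1,3,4,5}  [accepting]
'b' @ 5: {1,3,4,5}  [accepting]
'b' @ 6: {1,3,4,5}  [accepting]
after full input: {1,3,4,5}  (accept=1 in)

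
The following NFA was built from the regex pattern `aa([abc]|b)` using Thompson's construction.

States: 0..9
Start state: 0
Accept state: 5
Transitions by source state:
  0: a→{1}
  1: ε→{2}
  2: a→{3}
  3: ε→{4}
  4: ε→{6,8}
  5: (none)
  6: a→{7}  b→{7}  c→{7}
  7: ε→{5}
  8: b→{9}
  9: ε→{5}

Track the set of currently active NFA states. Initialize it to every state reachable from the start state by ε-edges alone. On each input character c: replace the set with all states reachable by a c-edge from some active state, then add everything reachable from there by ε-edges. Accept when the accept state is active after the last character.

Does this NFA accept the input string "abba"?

Answer: REJECT

Trace:
S₀ = ε-closure({0}) = {0}
'a' @ 1: {1,2}
'b' @ 2: {}  — dead — no transitions
rest 'ba' ignored (set empty)
final: {}; accept 5 not in set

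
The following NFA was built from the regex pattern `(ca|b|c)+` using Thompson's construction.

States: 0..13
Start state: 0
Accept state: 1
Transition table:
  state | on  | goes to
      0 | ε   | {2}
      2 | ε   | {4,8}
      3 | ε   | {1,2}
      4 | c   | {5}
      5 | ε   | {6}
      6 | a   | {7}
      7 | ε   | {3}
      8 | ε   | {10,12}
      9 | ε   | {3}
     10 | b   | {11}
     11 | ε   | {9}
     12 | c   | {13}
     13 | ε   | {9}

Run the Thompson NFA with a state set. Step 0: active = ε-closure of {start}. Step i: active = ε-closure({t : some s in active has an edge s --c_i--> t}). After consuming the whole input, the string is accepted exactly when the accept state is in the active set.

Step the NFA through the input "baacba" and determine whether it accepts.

Answer: REJECT

Derivation:
start: ε-closure({0}) = {0,2,4,8,10,12}
'b' @ 1: {1,2,3,4,8,9,10,11,12}  [accepting]
'a' @ 2: {}  — dead — no transitions
rest 'acba' ignored (set empty)
after full input: {}  (accept=1 not in)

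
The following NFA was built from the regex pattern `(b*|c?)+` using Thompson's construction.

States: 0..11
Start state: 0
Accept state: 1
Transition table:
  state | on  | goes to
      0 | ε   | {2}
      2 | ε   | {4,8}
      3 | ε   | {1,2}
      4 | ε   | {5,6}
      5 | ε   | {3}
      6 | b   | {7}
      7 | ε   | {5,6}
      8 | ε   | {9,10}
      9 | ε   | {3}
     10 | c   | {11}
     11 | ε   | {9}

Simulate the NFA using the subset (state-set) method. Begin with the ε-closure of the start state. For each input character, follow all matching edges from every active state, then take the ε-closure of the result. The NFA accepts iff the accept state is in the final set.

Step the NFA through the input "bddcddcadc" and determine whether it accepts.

Answer: REJECT

Steps:
start: ε-closure({0}) = {0,1,2,3,4,5,6,8,9,10}
'b' @ 1: {1,2,3,4,5,6,7,8,9,10}  ✓accept
'd' @ 2: {}  — dead — no transitions
rest 'dcddcadc' ignored (set empty)
after full input: {}  (accept=1 not in)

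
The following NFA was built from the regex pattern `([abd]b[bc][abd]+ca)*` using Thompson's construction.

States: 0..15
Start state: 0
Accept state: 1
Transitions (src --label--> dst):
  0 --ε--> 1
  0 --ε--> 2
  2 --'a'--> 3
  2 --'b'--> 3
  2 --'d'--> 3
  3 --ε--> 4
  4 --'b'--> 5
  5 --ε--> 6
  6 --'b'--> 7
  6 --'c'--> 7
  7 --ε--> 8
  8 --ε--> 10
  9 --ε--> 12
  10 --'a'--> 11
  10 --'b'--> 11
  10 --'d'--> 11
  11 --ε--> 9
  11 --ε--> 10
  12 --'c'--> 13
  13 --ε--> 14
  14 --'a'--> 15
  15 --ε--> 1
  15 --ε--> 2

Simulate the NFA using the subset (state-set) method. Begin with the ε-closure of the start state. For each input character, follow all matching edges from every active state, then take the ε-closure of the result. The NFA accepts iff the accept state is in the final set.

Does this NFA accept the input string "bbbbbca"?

Answer: ACCEPT

Trace:
initial (ε-close {0}): {0,1,2}
'b' @ 1: {3,4}
'b' @ 2: {5,6}
'b' @ 3: {7,8,10}
'b' @ 4: {9,10,11,12}
'b' @ 5: {9,10,11,12}
'c' @ 6: {13,14}
'a' @ 7: {1,2,15}  (accept∈set)
end set {1,2,15} — state 1 in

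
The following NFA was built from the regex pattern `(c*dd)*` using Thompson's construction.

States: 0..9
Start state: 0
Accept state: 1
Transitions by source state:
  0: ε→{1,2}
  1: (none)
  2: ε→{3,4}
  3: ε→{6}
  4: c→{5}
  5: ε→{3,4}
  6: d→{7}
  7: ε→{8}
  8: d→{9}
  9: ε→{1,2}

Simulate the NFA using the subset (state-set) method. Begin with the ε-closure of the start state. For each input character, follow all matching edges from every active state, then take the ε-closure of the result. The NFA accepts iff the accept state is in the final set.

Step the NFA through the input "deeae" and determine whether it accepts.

Answer: REJECT

Derivation:
start: ε-closure({0}) = {0,1,2,3,4,6}
'd' @ 1: {7,8}
'e' @ 2: {}  — dead — no transitions
rest 'eae' ignored (set empty)
final: {}; accept 1 not in set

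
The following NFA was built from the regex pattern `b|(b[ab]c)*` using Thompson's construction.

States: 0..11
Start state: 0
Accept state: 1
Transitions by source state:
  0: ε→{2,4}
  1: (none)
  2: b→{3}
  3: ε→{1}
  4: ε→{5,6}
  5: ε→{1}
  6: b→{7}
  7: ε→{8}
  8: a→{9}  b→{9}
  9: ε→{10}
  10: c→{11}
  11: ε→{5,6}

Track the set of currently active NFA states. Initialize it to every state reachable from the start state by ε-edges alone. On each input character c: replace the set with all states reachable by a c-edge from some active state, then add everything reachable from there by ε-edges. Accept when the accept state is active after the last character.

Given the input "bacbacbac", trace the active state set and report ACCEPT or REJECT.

S₀ = ε-closure({0}) = {0,1,2,4,5,6}
'b' @ 1: {1,3,7,8}  ✓accept
'a' @ 2: {9,10}
'c' @ 3: {1,5,6,11}  ✓accept
'b' @ 4: {7,8}
'a' @ 5: {9,10}
'c' @ 6: {1,5,6,11}  ✓accept
'b' @ 7: {7,8}
'a' @ 8: {9,10}
'c' @ 9: {1,5,6,11}  ✓accept
end set {1,5,6,11} — state 1 in

Answer: ACCEPT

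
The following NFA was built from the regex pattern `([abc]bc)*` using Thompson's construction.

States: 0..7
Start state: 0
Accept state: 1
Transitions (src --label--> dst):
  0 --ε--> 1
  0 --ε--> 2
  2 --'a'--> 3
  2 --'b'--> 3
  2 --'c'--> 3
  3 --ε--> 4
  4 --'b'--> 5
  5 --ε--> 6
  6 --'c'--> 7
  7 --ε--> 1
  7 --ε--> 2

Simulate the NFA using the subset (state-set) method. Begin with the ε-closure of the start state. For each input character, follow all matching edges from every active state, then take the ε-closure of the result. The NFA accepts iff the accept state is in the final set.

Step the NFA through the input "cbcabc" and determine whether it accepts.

S₀ = ε-closure({0}) = {0,1,2}
'c' @ 1: {3,4}
'b' @ 2: {5,6}
'c' @ 3: {1,2,7}  (accept∈set)
'a' @ 4: {3,4}
'b' @ 5: {5,6}
'c' @ 6: {1,2,7}  (accept∈set)
after full input: {1,2,7}  (accept=1 in)

Answer: ACCEPT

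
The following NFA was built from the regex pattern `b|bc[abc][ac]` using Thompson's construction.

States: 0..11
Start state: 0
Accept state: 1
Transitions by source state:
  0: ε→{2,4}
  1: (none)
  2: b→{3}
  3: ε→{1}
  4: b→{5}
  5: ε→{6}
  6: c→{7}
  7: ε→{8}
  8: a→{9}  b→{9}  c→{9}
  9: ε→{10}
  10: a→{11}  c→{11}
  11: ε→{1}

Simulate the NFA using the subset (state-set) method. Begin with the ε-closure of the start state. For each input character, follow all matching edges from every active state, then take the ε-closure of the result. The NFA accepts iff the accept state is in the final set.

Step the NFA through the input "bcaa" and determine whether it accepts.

initial (ε-close {0}): {0,2,4}
'b' @ 1: {1,3,5,6}  (accept∈set)
'c' @ 2: {7,8}
'a' @ 3: {9,10}
'a' @ 4: {1,11}  (accept∈set)
final: {1,11}; accept 1 in set

Answer: ACCEPT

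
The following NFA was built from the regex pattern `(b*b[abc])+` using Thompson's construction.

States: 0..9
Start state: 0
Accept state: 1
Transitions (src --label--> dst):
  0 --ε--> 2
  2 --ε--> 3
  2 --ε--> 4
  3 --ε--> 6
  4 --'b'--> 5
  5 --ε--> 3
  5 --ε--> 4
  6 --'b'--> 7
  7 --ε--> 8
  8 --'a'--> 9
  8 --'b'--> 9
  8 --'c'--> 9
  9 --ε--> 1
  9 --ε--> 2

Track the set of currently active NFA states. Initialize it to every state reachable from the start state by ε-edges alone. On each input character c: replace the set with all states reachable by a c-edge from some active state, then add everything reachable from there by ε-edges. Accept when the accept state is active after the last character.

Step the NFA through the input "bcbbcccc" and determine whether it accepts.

Answer: REJECT

Derivation:
start: ε-closure({0}) = {0,2,3,4,6}
'b' @ 1: {3,4,5,6,7,8}
'c' @ 2: {1,2,3,4,6,9}  (accept∈set)
'b' @ 3: {3,4,5,6,7,8}
'b' @ 4: {1,2,3,4,5,6,7,8,9}  (accept∈set)
'c' @ 5: {1,2,3,4,6,9}  (accept∈set)
'c' @ 6: {}  — dead — no transitions
rest 'cc' ignored (set empty)
final: {}; accept 1 not in set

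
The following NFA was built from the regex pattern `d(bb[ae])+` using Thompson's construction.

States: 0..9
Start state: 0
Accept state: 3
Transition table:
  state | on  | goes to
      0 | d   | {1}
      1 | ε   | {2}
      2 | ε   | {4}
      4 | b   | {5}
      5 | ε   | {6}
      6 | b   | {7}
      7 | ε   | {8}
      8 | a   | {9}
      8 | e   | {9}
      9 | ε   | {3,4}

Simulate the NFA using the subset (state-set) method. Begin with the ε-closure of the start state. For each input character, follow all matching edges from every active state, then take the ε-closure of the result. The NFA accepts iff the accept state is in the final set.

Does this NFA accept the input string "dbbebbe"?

Answer: ACCEPT

Trace:
start: ε-closure({0}) = {0}
'd' @ 1: {1,2,4}
'b' @ 2: {5,6}
'b' @ 3: {7,8}
'e' @ 4: {3,4,9}  [accepting]
'b' @ 5: {5,6}
'b' @ 6: {7,8}
'e' @ 7: {3,4,9}  [accepting]
end set {3,4,9} — state 3 in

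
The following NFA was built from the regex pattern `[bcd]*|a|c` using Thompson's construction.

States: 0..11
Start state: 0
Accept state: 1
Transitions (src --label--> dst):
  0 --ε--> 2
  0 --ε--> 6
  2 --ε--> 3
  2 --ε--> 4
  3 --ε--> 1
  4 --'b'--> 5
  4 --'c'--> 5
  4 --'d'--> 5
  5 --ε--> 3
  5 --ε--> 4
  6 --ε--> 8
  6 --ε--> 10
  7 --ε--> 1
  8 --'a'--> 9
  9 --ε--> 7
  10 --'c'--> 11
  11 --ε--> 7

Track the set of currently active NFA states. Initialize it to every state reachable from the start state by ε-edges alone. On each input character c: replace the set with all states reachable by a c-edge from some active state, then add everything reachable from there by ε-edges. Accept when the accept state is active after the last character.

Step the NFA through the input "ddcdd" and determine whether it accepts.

initial (ε-close {0}): {0,1,2,3,4,6,8,10}
'd' @ 1: {1,3,4,5}  ✓accept
'd' @ 2: {1,3,4,5}  ✓accept
'c' @ 3: {1,3,4,5}  ✓accept
'd' @ 4: {1,3,4,5}  ✓accept
'd' @ 5: {1,3,4,5}  ✓accept
end set {1,3,4,5} — state 1 in

Answer: ACCEPT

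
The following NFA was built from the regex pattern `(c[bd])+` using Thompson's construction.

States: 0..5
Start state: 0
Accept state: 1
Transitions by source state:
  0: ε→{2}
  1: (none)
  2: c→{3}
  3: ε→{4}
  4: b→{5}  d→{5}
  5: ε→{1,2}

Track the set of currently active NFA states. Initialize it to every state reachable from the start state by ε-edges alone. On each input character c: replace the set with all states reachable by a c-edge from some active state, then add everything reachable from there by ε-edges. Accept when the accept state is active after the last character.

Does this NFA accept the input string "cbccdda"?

initial (ε-close {0}): {0,2}
'c' @ 1: {3,4}
'b' @ 2: {1,2,5}  [accepting]
'c' @ 3: {3,4}
'c' @ 4: {}  — state set empty
rest 'dda' ignored (set empty)
end set {} — state 1 not in

Answer: REJECT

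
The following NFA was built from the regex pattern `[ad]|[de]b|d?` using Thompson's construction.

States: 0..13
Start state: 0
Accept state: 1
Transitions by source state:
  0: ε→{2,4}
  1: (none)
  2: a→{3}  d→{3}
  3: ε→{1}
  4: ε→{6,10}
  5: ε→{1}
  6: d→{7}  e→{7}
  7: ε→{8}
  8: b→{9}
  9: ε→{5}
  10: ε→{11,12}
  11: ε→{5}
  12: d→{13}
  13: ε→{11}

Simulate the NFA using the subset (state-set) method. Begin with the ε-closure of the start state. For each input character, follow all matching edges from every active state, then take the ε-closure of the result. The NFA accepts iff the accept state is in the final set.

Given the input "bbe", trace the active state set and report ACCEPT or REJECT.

Answer: REJECT

Derivation:
initial (ε-close {0}): {0,1,2,4,5,6,10,11,12}
'b' @ 1: {}  — no active states
rest 'be' ignored (set empty)
end set {} — state 1 not in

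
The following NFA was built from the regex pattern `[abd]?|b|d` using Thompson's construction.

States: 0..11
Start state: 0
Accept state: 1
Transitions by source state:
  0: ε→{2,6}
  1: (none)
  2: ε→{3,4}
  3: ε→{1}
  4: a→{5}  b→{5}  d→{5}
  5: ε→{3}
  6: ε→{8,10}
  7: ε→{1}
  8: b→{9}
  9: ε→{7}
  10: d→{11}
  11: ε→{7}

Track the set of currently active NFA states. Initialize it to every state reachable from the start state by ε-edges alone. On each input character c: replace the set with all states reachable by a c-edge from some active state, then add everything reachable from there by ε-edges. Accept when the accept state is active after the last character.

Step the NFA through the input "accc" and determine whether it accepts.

S₀ = ε-closure({0}) = {0,1,2,3,4,6,8,10}
'a' @ 1: {1,3,5}  ✓accept
'c' @ 2: {}  — no active states
rest 'cc' ignored (set empty)
end set {} — state 1 not in

Answer: REJECT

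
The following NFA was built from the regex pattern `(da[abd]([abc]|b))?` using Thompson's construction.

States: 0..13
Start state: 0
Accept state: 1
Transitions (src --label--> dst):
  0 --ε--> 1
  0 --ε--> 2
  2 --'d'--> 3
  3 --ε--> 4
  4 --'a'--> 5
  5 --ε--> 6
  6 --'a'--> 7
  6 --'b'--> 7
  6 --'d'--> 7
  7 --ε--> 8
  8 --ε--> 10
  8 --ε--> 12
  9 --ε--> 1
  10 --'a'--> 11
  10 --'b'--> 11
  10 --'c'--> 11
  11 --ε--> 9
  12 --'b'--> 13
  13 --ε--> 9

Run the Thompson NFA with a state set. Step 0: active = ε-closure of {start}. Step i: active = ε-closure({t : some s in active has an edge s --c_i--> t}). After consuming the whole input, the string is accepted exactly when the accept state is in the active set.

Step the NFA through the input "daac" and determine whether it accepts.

Answer: ACCEPT

Steps:
S₀ = ε-closure({0}) = {0,1,2}
'd' @ 1: {3,4}
'a' @ 2: {5,6}
'a' @ 3: {7,8,10,12}
'c' @ 4: {1,9,11}  (accept∈set)
after full input: {1,9,11}  (accept=1 in)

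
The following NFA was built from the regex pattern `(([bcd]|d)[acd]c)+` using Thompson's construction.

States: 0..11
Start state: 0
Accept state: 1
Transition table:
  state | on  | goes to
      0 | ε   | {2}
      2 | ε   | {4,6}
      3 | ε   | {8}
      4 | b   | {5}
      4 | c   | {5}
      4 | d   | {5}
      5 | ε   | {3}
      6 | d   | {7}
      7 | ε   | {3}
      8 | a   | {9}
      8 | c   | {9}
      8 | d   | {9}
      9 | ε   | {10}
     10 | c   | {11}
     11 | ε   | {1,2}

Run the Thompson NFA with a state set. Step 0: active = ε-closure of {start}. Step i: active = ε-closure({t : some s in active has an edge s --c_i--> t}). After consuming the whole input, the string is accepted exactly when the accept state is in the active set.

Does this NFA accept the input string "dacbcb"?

initial (ε-close {0}): {0,2,4,6}
'd' @ 1: {3,5,7,8}
'a' @ 2: {9,10}
'c' @ 3: {1,2,4,6,11}  ✓accept
'b' @ 4: {3,5,8}
'c' @ 5: {9,10}
'b' @ 6: {}  — state set empty
end set {} — state 1 not in

Answer: REJECT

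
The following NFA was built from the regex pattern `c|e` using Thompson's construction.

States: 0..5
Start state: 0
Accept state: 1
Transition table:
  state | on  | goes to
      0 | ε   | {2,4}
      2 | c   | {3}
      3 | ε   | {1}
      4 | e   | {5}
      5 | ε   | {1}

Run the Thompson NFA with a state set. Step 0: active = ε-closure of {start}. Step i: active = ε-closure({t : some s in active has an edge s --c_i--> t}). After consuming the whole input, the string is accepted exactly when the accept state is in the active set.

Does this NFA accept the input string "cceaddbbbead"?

S₀ = ε-closure({0}) = {0,2,4}
'c' @ 1: {1,3}  [accepting]
'c' @ 2: {}  — no active states
rest 'eaddbbbead' ignored (set empty)
after full input: {}  (accept=1 not in)

Answer: REJECT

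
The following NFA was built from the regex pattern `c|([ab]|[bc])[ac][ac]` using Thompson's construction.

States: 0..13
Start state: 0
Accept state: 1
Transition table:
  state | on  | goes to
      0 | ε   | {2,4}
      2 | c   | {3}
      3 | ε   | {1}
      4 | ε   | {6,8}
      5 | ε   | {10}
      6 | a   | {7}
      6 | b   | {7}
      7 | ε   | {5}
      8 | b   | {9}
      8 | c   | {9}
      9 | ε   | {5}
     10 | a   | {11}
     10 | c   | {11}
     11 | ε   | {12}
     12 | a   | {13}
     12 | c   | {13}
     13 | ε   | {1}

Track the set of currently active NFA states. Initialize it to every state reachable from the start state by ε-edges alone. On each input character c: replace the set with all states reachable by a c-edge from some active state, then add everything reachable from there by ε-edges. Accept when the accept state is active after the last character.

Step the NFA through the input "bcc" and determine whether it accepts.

start: ε-closure({0}) = {0,2,4,6,8}
'b' @ 1: {5,7,9,10}
'c' @ 2: {11,12}
'c' @ 3: {1,13}  ✓accept
final: {1,13}; accept 1 in set

Answer: ACCEPT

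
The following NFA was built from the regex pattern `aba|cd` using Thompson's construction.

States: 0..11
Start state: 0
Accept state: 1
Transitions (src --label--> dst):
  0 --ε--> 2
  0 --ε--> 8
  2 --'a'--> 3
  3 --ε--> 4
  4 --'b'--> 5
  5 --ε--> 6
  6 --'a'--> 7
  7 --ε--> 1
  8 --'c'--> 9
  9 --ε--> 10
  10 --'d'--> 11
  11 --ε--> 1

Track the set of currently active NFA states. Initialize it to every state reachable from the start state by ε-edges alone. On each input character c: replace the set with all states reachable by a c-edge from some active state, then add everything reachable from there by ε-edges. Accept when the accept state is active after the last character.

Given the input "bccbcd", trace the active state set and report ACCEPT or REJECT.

start: ε-closure({0}) = {0,2,8}
'b' @ 1: {}  — state set empty
rest 'ccbcd' ignored (set empty)
after full input: {}  (accept=1 not in)

Answer: REJECT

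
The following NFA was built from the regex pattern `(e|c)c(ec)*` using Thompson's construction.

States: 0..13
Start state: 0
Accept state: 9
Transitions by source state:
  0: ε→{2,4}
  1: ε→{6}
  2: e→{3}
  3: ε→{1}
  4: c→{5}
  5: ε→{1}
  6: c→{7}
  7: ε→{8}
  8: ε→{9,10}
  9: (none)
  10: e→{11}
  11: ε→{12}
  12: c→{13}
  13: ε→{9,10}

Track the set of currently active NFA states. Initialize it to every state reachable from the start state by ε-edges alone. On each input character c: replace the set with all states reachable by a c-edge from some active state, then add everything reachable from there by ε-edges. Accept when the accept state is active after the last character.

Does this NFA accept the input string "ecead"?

start: ε-closure({0}) = {0,2,4}
'e' @ 1: {1,3,6}
'c' @ 2: {7,8,9,10}  [accepting]
'e' @ 3: {11,12}
'a' @ 4: {}  — no active states
rest 'd' ignored (set empty)
after full input: {}  (accept=9 not in)

Answer: REJECT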